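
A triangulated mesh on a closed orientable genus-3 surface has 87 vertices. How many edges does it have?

273

χ = 2 − 2·3 = -4, and every face is a triangle so 3F = 2E.
V − E + F = -4 with E = 3F/2 gives 87 − (3/2 − 1)·F = -4, so F = 182 and E = 273.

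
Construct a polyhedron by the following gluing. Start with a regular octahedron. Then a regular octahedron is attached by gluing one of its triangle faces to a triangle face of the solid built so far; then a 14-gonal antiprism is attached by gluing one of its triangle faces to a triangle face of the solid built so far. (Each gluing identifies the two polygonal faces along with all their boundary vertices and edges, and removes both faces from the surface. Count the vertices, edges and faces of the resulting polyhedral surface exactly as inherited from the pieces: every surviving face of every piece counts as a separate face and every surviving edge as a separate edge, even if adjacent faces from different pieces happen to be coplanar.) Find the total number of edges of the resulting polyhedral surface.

A regular octahedron: V=6, E=12, F=8.
Attach a regular octahedron (V=6, E=12, F=8) along a 3-gon: merge 3 vertices and 3 edges, delete both glued faces → V=9, E=21, F=14.
Attach a 14-gonal antiprism (V=28, E=56, F=30) along a 3-gon: merge 3 vertices and 3 edges, delete both glued faces → V=34, E=74, F=42.
Check: V − E + F = 34 − 74 + 42 = 2.

74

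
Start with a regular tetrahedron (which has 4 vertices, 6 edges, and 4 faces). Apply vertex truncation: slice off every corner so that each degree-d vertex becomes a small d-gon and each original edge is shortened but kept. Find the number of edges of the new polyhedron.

Truncation replaces each original edge-end by a new vertex, so V′ = 2E = 12.
Each original edge survives, and each old vertex of degree d contributes d new edges; summing degrees gives Σd = 2E, so E′ = E + 2E = 3E = 18.
Each original face survives and each original vertex becomes one new face: F′ = F + V = 8.

18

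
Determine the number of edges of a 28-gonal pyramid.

A pyramid on an n-gon base has one n-gon and n triangles: V = 28 + 1 = 29, E = 2·28 = 56, F = 28 + 1 = 29.

56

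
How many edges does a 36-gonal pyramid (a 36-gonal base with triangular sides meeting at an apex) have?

A pyramid on an n-gon base has one n-gon and n triangles: V = 36 + 1 = 37, E = 2·36 = 72, F = 36 + 1 = 37.

72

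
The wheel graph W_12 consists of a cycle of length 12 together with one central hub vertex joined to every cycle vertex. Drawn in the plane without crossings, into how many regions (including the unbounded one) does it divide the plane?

W_12 has V = 12 + 1 = 13 vertices and E = 2·12 = 24 edges.
By Euler's formula F = 2 − V + E = 2 − 13 + 24 = 13.

13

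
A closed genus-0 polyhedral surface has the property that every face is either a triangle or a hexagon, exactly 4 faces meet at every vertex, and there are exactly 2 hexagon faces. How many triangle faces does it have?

Let x be the number of triangles; then F = 2 + x.
Edge–face incidences: 2E = 6·2 + 3·x = 12 + 3x.
Every vertex has degree 4, so 4V = 2E.
Euler: V − E + F = 2 ⇒ (2E)/4 − E + (2 + x) = 2.
Multiply by 8: 2·(2E) − 4·(2E) + 8·(2 + x) = 16, i.e. 16 + 8x − 2·(12 + 3x) = 16.
Collecting terms: 2x − 8 = 16, so 2x = 24, so x = 12.
Then 2E = 12 + 3·12 = 48, so E = 24, V = 2E/4 = 12, F = 2 + 12 = 14.

12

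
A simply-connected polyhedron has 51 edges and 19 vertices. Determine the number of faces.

34

Here V − E + F = 2.
F = 2 − V + E = 2 − 19 + 51 = 34.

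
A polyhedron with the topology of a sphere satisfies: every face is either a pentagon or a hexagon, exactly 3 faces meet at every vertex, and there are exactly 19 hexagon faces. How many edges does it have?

Let x be the number of pentagons; then F = 19 + x.
Edge–face incidences: 2E = 6·19 + 5·x = 114 + 5x.
Every vertex has degree 3, so 3V = 2E.
Euler: V − E + F = 2 ⇒ (2E)/3 − E + (19 + x) = 2.
Multiply by 6: 2·(2E) − 3·(2E) + 6·(19 + x) = 12, i.e. 114 + 6x − (114 + 5x) = 12.
Collecting terms: x = 12.
Then 2E = 114 + 5·12 = 174, so E = 87, V = 2E/3 = 58, F = 19 + 12 = 31.

87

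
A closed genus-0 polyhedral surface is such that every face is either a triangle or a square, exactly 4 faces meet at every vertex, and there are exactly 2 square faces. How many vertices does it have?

Let x be the number of triangles; then F = 2 + x.
Edge–face incidences: 2E = 4·2 + 3·x = 8 + 3x.
Every vertex has degree 4, so 4V = 2E.
Euler: V − E + F = 2 ⇒ (2E)/4 − E + (2 + x) = 2.
Multiply by 8: 2·(2E) − 4·(2E) + 8·(2 + x) = 16, i.e. 16 + 8x − 2·(8 + 3x) = 16.
Collecting terms: 2x = 16, so x = 8.
Then 2E = 8 + 3·8 = 32, so E = 16, V = 2E/4 = 8, F = 2 + 8 = 10.

8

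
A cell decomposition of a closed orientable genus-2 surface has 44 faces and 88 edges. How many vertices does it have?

For a closed orientable surface of genus 2, χ = 2 − 2·2 = -2.
V = -2 + E − F = -2 + 88 − 44 = 42.

42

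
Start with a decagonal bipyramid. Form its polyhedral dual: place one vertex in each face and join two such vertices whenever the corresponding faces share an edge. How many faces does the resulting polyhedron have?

12

The base solid has V = 12, E = 30, F = 20.
The dual swaps V and F and preserves E: V′ = F = 20, E′ = E = 30, F′ = V = 12.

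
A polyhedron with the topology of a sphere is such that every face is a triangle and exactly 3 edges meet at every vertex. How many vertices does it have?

4

Each face has 3 edges and each edge borders two faces, so 2E = 3F.
Each vertex has degree 3, so 3V = 2E and hence V = 3F/3.
Euler: V − E + F = 2 ⇒ (3F/3) − (3F/2) + F = 2.
Multiply by 6: (6 − 9 + 6)F = 12, i.e. 3F = 12.
So F = 4, E = 3·4/2 = 6, V = 3·4/3 = 4.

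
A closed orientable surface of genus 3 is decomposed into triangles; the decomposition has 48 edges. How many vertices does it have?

χ = 2 − 2·3 = -4, and every face is a triangle so 3F = 2E.
F = 2E/3 = 32. Then V = -4 + E − F = -4 + 48 − 32 = 12.

12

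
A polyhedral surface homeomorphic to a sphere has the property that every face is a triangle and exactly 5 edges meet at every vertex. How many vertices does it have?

Each face has 3 edges and each edge borders two faces, so 2E = 3F.
Each vertex has degree 5, so 5V = 2E and hence V = 3F/5.
Euler: V − E + F = 2 ⇒ (3F/5) − (3F/2) + F = 2.
Multiply by 10: (6 − 15 + 10)F = 20, i.e. 1F = 20.
So F = 20, E = 3·20/2 = 30, V = 3·20/5 = 12.

12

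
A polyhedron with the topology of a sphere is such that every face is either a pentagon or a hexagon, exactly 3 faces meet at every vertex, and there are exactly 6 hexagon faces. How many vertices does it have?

Let x be the number of pentagons; then F = 6 + x.
Edge–face incidences: 2E = 6·6 + 5·x = 36 + 5x.
Every vertex has degree 3, so 3V = 2E.
Euler: V − E + F = 2 ⇒ (2E)/3 − E + (6 + x) = 2.
Multiply by 6: 2·(2E) − 3·(2E) + 6·(6 + x) = 12, i.e. 36 + 6x − (36 + 5x) = 12.
Collecting terms: x = 12.
Then 2E = 36 + 5·12 = 96, so E = 48, V = 2E/3 = 32, F = 6 + 12 = 18.

32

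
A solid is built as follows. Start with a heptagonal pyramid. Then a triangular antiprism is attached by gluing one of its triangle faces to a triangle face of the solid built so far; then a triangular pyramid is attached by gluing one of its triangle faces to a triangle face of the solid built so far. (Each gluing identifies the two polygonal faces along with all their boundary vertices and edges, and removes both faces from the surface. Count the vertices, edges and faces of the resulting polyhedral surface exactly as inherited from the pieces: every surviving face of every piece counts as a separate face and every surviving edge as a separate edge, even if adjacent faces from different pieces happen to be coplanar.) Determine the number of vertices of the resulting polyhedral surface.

12

A heptagonal pyramid: V=8, E=14, F=8.
Attach a triangular antiprism (V=6, E=12, F=8) along a 3-gon: merge 3 vertices and 3 edges, delete both glued faces → V=11, E=23, F=14.
Attach a triangular pyramid (V=4, E=6, F=4) along a 3-gon: merge 3 vertices and 3 edges, delete both glued faces → V=12, E=26, F=16.
Check: V − E + F = 12 − 26 + 16 = 2.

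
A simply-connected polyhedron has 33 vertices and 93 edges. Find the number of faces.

62

Here V − E + F = 2.
F = 2 − V + E = 2 − 33 + 93 = 62.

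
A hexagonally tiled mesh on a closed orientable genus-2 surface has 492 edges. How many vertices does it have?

χ = 2 − 2·2 = -2, and every face is a hexagon so 6F = 2E.
F = 2E/6 = 164. Then V = -2 + E − F = -2 + 492 − 164 = 326.

326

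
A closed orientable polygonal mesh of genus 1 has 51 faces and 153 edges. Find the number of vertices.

For a closed orientable surface of genus 1, χ = 2 − 2·1 = 0.
V = 0 + E − F = 0 + 153 − 51 = 102.

102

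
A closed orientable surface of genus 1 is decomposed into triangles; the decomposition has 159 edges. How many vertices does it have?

χ = 2 − 2·1 = 0, and every face is a triangle so 3F = 2E.
F = 2E/3 = 106. Then V = 0 + E − F = 0 + 159 − 106 = 53.

53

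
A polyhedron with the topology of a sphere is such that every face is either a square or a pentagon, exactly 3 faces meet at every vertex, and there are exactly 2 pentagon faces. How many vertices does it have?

Let x be the number of squares; then F = 2 + x.
Edge–face incidences: 2E = 5·2 + 4·x = 10 + 4x.
Every vertex has degree 3, so 3V = 2E.
Euler: V − E + F = 2 ⇒ (2E)/3 − E + (2 + x) = 2.
Multiply by 6: 2·(2E) − 3·(2E) + 6·(2 + x) = 12, i.e. 12 + 6x − (10 + 4x) = 12.
Collecting terms: 2x + 2 = 12, so 2x = 10, so x = 5.
Then 2E = 10 + 4·5 = 30, so E = 15, V = 2E/3 = 10, F = 2 + 5 = 7.

10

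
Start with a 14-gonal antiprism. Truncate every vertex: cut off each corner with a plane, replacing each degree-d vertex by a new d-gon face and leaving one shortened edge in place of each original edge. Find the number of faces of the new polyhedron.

The base solid has V = 28, E = 56, F = 30.
Truncation replaces each original edge-end by a new vertex, so V′ = 2E = 112.
Each original edge survives, and each old vertex of degree d contributes d new edges; summing degrees gives Σd = 2E, so E′ = E + 2E = 3E = 168.
Each original face survives and each original vertex becomes one new face: F′ = F + V = 58.

58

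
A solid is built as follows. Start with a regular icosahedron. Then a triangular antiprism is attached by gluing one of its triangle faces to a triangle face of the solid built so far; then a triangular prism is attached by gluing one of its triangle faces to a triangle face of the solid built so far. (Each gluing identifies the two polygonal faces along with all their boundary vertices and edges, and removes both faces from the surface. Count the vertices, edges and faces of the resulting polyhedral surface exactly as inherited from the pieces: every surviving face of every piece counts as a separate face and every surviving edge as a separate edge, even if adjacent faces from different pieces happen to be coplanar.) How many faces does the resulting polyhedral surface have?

A regular icosahedron: V=12, E=30, F=20.
Attach a triangular antiprism (V=6, E=12, F=8) along a 3-gon: merge 3 vertices and 3 edges, delete both glued faces → V=15, E=39, F=26.
Attach a triangular prism (V=6, E=9, F=5) along a 3-gon: merge 3 vertices and 3 edges, delete both glued faces → V=18, E=45, F=29.
Check: V − E + F = 18 − 45 + 29 = 2.

29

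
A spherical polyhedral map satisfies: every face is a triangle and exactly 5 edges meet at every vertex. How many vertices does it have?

12

Each face has 3 edges and each edge borders two faces, so 2E = 3F.
Each vertex has degree 5, so 5V = 2E and hence V = 3F/5.
Euler: V − E + F = 2 ⇒ (3F/5) − (3F/2) + F = 2.
Multiply by 10: (6 − 15 + 10)F = 20, i.e. 1F = 20.
So F = 20, E = 3·20/2 = 30, V = 3·20/5 = 12.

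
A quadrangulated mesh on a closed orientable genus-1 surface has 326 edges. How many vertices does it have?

163

χ = 2 − 2·1 = 0, and every face is a square so 4F = 2E.
F = 2E/4 = 163. Then V = 0 + E − F = 0 + 326 − 163 = 163.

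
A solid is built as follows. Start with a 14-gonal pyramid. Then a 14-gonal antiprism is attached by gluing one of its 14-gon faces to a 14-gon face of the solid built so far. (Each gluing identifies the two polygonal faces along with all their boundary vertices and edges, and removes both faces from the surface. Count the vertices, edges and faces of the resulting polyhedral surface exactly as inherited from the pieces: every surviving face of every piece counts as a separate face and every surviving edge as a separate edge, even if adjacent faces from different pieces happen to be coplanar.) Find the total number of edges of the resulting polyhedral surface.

70

A 14-gonal pyramid: V=15, E=28, F=15.
Attach a 14-gonal antiprism (V=28, E=56, F=30) along a 14-gon: merge 14 vertices and 14 edges, delete both glued faces → V=29, E=70, F=43.
Check: V − E + F = 29 − 70 + 43 = 2.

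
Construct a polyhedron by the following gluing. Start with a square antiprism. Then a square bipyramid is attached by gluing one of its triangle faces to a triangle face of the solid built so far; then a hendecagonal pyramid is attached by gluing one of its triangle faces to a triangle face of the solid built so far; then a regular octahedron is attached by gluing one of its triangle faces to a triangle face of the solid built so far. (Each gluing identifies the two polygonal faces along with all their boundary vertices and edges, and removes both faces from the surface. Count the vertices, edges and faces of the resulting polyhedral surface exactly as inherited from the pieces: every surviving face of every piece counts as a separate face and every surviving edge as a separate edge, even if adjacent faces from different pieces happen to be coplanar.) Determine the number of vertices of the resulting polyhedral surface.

A square antiprism: V=8, E=16, F=10.
Attach a square bipyramid (V=6, E=12, F=8) along a 3-gon: merge 3 vertices and 3 edges, delete both glued faces → V=11, E=25, F=16.
Attach a hendecagonal pyramid (V=12, E=22, F=12) along a 3-gon: merge 3 vertices and 3 edges, delete both glued faces → V=20, E=44, F=26.
Attach a regular octahedron (V=6, E=12, F=8) along a 3-gon: merge 3 vertices and 3 edges, delete both glued faces → V=23, E=53, F=32.
Check: V − E + F = 23 − 53 + 32 = 2.

23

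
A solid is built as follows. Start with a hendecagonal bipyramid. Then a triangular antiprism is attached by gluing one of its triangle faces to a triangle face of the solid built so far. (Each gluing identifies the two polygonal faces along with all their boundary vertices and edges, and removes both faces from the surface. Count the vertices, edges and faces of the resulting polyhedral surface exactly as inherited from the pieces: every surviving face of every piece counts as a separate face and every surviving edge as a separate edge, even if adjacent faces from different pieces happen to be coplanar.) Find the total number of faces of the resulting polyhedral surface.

28

A hendecagonal bipyramid: V=13, E=33, F=22.
Attach a triangular antiprism (V=6, E=12, F=8) along a 3-gon: merge 3 vertices and 3 edges, delete both glued faces → V=16, E=42, F=28.
Check: V − E + F = 16 − 42 + 28 = 2.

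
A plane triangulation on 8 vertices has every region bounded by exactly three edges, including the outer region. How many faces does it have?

12

In a plane triangulation 3F = 2E and V − E + F = 2, so F = 2V − 4 = 2·8 − 4 = 12.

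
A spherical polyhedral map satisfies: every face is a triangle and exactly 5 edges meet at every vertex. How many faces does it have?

Each face has 3 edges and each edge borders two faces, so 2E = 3F.
Each vertex has degree 5, so 5V = 2E and hence V = 3F/5.
Euler: V − E + F = 2 ⇒ (3F/5) − (3F/2) + F = 2.
Multiply by 10: (6 − 15 + 10)F = 20, i.e. 1F = 20.
So F = 20, E = 3·20/2 = 30, V = 3·20/5 = 12.

20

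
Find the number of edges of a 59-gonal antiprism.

236

An antiprism on an n-gon has two n-gon caps and 2n triangles: V = 2·59 = 118, E = 4·59 = 236, F = 2·59 + 2 = 120.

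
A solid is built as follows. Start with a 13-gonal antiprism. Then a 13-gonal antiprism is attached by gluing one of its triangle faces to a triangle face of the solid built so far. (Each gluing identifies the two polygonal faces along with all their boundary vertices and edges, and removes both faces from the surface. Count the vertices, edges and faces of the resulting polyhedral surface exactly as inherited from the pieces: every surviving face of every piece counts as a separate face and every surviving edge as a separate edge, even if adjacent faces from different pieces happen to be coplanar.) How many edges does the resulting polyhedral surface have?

101

A 13-gonal antiprism: V=26, E=52, F=28.
Attach a 13-gonal antiprism (V=26, E=52, F=28) along a 3-gon: merge 3 vertices and 3 edges, delete both glued faces → V=49, E=101, F=54.
Check: V − E + F = 49 − 101 + 54 = 2.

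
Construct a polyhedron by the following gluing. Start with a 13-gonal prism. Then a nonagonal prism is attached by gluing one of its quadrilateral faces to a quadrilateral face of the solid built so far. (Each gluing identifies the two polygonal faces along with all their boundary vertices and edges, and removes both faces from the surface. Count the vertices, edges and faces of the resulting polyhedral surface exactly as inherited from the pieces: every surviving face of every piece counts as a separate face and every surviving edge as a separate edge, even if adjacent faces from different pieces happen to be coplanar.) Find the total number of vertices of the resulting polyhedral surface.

A 13-gonal prism: V=26, E=39, F=15.
Attach a nonagonal prism (V=18, E=27, F=11) along a 4-gon: merge 4 vertices and 4 edges, delete both glued faces → V=40, E=62, F=24.
Check: V − E + F = 40 − 62 + 24 = 2.

40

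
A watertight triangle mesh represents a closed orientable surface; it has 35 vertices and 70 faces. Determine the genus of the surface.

Every face is a triangle, so 2E = 3·70 = 210, giving E = 105.
χ = V − E + F = 35 − 105 + 70 = 0.
For a closed orientable surface χ = 2 − 2g, so g = (2 − (0))/2 = 1.

1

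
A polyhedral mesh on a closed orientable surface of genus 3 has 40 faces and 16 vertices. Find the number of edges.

60

For a closed orientable surface of genus 3, χ = 2 − 2·3 = -4.
E = V + F − (-4) = 16 + 40 − (-4) = 60.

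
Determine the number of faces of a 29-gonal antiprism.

An antiprism on an n-gon has two n-gon caps and 2n triangles: V = 2·29 = 58, E = 4·29 = 116, F = 2·29 + 2 = 60.
Check: V − E + F = 58 − 116 + 60 = 2.

60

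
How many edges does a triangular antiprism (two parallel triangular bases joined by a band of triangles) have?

12

An antiprism on an n-gon has two n-gon caps and 2n triangles: V = 2·3 = 6, E = 4·3 = 12, F = 2·3 + 2 = 8.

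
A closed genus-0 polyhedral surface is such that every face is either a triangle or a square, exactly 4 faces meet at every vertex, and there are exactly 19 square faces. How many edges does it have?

50

Let x be the number of triangles; then F = 19 + x.
Edge–face incidences: 2E = 4·19 + 3·x = 76 + 3x.
Every vertex has degree 4, so 4V = 2E.
Euler: V − E + F = 2 ⇒ (2E)/4 − E + (19 + x) = 2.
Multiply by 8: 2·(2E) − 4·(2E) + 8·(19 + x) = 16, i.e. 152 + 8x − 2·(76 + 3x) = 16.
Collecting terms: 2x = 16, so x = 8.
Then 2E = 76 + 3·8 = 100, so E = 50, V = 2E/4 = 25, F = 19 + 8 = 27.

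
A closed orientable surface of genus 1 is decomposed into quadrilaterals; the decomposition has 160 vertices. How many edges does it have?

χ = 2 − 2·1 = 0, and every face is a square so 4F = 2E.
V − E + F = 0 with E = 4F/2 gives 160 − (4/2 − 1)·F = 0, so F = 160 and E = 320.

320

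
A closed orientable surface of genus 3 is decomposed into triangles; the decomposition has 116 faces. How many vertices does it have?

54

χ = 2 − 2·3 = -4, and every face is a triangle so 3F = 2E.
E = 3·116/2 = 174. Then V = -4 + E − F = -4 + 174 − 116 = 54.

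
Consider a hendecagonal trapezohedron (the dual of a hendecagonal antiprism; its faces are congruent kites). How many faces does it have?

The n-trapezohedron (dual of the n-antiprism) has V = 2·11 + 2 = 24, E = 4·11 = 44, F = 2·11 = 22.
Check: V − E + F = 24 − 44 + 22 = 2.

22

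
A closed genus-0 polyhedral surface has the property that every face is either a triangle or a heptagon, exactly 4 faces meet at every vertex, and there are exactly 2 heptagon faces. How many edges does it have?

28

Let x be the number of triangles; then F = 2 + x.
Edge–face incidences: 2E = 7·2 + 3·x = 14 + 3x.
Every vertex has degree 4, so 4V = 2E.
Euler: V − E + F = 2 ⇒ (2E)/4 − E + (2 + x) = 2.
Multiply by 8: 2·(2E) − 4·(2E) + 8·(2 + x) = 16, i.e. 16 + 8x − 2·(14 + 3x) = 16.
Collecting terms: 2x − 12 = 16, so 2x = 28, so x = 14.
Then 2E = 14 + 3·14 = 56, so E = 28, V = 2E/4 = 14, F = 2 + 14 = 16.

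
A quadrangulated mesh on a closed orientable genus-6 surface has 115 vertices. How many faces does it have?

χ = 2 − 2·6 = -10, and every face is a square so 4F = 2E.
V − E + F = -10 with E = 4F/2 gives 115 − (4/2 − 1)·F = -10, so F = 125 and E = 250.

125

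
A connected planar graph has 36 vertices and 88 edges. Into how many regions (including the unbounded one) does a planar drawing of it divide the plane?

54

Euler's formula for a connected plane graph: V − E + F = 2, so F = 2 − 36 + 88 = 54.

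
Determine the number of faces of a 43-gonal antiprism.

88

An antiprism on an n-gon has two n-gon caps and 2n triangles: V = 2·43 = 86, E = 4·43 = 172, F = 2·43 + 2 = 88.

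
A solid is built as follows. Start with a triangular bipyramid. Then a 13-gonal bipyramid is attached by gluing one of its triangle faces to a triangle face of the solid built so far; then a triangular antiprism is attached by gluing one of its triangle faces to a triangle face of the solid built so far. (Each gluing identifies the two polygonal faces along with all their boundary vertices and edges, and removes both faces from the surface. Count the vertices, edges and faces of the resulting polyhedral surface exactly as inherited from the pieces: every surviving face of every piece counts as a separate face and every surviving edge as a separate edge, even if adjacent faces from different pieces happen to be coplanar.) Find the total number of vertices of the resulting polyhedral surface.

20

A triangular bipyramid: V=5, E=9, F=6.
Attach a 13-gonal bipyramid (V=15, E=39, F=26) along a 3-gon: merge 3 vertices and 3 edges, delete both glued faces → V=17, E=45, F=30.
Attach a triangular antiprism (V=6, E=12, F=8) along a 3-gon: merge 3 vertices and 3 edges, delete both glued faces → V=20, E=54, F=36.
Check: V − E + F = 20 − 54 + 36 = 2.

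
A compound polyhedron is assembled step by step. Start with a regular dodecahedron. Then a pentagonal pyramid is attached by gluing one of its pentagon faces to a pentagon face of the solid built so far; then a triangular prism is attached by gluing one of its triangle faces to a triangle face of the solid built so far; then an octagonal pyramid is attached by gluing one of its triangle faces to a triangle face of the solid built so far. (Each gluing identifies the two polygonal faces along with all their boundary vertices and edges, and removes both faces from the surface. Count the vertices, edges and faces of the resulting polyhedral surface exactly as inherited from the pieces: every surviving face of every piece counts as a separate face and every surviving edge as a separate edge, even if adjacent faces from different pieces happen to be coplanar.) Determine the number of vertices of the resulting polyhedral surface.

30

A regular dodecahedron: V=20, E=30, F=12.
Attach a pentagonal pyramid (V=6, E=10, F=6) along a 5-gon: merge 5 vertices and 5 edges, delete both glued faces → V=21, E=35, F=16.
Attach a triangular prism (V=6, E=9, F=5) along a 3-gon: merge 3 vertices and 3 edges, delete both glued faces → V=24, E=41, F=19.
Attach an octagonal pyramid (V=9, E=16, F=9) along a 3-gon: merge 3 vertices and 3 edges, delete both glued faces → V=30, E=54, F=26.
Check: V − E + F = 30 − 54 + 26 = 2.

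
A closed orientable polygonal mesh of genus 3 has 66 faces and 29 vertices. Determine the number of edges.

99

For a closed orientable surface of genus 3, χ = 2 − 2·3 = -4.
E = V + F − (-4) = 29 + 66 − (-4) = 99.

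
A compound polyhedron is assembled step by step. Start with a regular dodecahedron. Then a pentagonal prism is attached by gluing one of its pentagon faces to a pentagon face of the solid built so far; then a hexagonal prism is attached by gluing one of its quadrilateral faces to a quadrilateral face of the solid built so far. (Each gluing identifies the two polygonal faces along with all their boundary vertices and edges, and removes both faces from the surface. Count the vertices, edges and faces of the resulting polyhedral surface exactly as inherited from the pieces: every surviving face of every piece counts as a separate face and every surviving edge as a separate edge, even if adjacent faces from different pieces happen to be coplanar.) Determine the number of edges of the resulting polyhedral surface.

A regular dodecahedron: V=20, E=30, F=12.
Attach a pentagonal prism (V=10, E=15, F=7) along a 5-gon: merge 5 vertices and 5 edges, delete both glued faces → V=25, E=40, F=17.
Attach a hexagonal prism (V=12, E=18, F=8) along a 4-gon: merge 4 vertices and 4 edges, delete both glued faces → V=33, E=54, F=23.
Check: V − E + F = 33 − 54 + 23 = 2.

54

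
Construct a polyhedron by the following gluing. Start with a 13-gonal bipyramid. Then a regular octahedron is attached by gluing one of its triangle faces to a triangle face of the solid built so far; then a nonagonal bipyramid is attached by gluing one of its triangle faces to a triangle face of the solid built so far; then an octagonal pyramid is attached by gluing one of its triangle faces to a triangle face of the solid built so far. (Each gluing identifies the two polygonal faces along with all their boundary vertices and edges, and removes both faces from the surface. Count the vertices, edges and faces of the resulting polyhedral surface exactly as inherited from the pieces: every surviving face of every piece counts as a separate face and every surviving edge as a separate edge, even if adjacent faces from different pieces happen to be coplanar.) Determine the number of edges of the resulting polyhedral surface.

85

A 13-gonal bipyramid: V=15, E=39, F=26.
Attach a regular octahedron (V=6, E=12, F=8) along a 3-gon: merge 3 vertices and 3 edges, delete both glued faces → V=18, E=48, F=32.
Attach a nonagonal bipyramid (V=11, E=27, F=18) along a 3-gon: merge 3 vertices and 3 edges, delete both glued faces → V=26, E=72, F=48.
Attach an octagonal pyramid (V=9, E=16, F=9) along a 3-gon: merge 3 vertices and 3 edges, delete both glued faces → V=32, E=85, F=55.
Check: V − E + F = 32 − 85 + 55 = 2.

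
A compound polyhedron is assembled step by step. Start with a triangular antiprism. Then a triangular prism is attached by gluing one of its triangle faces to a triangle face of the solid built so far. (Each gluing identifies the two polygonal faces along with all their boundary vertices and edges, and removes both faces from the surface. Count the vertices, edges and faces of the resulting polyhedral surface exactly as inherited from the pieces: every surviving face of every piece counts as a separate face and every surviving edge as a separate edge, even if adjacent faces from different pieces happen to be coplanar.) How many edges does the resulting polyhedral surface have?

18

A triangular antiprism: V=6, E=12, F=8.
Attach a triangular prism (V=6, E=9, F=5) along a 3-gon: merge 3 vertices and 3 edges, delete both glued faces → V=9, E=18, F=11.
Check: V − E + F = 9 − 18 + 11 = 2.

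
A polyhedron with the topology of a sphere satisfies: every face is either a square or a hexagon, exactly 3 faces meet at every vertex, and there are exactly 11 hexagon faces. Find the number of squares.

Let x be the number of squares; then F = 11 + x.
Edge–face incidences: 2E = 6·11 + 4·x = 66 + 4x.
Every vertex has degree 3, so 3V = 2E.
Euler: V − E + F = 2 ⇒ (2E)/3 − E + (11 + x) = 2.
Multiply by 6: 2·(2E) − 3·(2E) + 6·(11 + x) = 12, i.e. 66 + 6x − (66 + 4x) = 12.
Collecting terms: 2x = 12, so x = 6.
Then 2E = 66 + 4·6 = 90, so E = 45, V = 2E/3 = 30, F = 11 + 6 = 17.

6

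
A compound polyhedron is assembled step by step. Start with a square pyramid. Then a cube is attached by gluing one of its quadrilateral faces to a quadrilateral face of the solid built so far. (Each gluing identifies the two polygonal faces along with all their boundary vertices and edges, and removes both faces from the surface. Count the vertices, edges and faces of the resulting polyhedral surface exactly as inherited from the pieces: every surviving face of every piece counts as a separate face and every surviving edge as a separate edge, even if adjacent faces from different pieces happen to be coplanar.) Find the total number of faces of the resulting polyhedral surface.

A square pyramid: V=5, E=8, F=5.
Attach a cube (V=8, E=12, F=6) along a 4-gon: merge 4 vertices and 4 edges, delete both glued faces → V=9, E=16, F=9.
Check: V − E + F = 9 − 16 + 9 = 2.

9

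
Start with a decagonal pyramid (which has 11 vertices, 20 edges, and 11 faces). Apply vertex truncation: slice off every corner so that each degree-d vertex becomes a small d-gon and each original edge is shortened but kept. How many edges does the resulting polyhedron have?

60

Truncation replaces each original edge-end by a new vertex, so V′ = 2E = 40.
Each original edge survives, and each old vertex of degree d contributes d new edges; summing degrees gives Σd = 2E, so E′ = E + 2E = 3E = 60.
Each original face survives and each original vertex becomes one new face: F′ = F + V = 22.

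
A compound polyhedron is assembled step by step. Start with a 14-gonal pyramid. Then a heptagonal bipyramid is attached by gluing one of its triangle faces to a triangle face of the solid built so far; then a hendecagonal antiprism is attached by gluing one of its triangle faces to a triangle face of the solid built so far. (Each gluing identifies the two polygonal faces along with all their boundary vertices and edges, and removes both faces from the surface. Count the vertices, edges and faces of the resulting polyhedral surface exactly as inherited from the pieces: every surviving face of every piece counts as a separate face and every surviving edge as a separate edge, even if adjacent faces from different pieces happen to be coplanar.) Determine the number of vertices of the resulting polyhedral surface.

A 14-gonal pyramid: V=15, E=28, F=15.
Attach a heptagonal bipyramid (V=9, E=21, F=14) along a 3-gon: merge 3 vertices and 3 edges, delete both glued faces → V=21, E=46, F=27.
Attach a hendecagonal antiprism (V=22, E=44, F=24) along a 3-gon: merge 3 vertices and 3 edges, delete both glued faces → V=40, E=87, F=49.
Check: V − E + F = 40 − 87 + 49 = 2.

40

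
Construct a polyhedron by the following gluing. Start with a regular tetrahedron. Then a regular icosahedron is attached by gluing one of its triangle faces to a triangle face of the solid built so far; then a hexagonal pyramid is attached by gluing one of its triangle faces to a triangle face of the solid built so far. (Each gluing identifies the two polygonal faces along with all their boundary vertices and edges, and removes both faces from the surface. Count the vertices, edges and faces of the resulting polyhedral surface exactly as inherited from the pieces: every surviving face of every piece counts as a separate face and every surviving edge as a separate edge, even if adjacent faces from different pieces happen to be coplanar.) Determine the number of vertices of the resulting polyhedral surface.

17

A regular tetrahedron: V=4, E=6, F=4.
Attach a regular icosahedron (V=12, E=30, F=20) along a 3-gon: merge 3 vertices and 3 edges, delete both glued faces → V=13, E=33, F=22.
Attach a hexagonal pyramid (V=7, E=12, F=7) along a 3-gon: merge 3 vertices and 3 edges, delete both glued faces → V=17, E=42, F=27.
Check: V − E + F = 17 − 42 + 27 = 2.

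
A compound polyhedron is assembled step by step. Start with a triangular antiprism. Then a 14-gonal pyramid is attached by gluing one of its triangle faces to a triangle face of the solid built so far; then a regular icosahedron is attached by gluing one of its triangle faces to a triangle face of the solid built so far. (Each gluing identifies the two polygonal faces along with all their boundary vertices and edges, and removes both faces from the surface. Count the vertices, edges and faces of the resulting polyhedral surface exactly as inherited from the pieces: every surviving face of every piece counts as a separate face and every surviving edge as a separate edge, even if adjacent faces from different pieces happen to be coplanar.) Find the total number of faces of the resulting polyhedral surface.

A triangular antiprism: V=6, E=12, F=8.
Attach a 14-gonal pyramid (V=15, E=28, F=15) along a 3-gon: merge 3 vertices and 3 edges, delete both glued faces → V=18, E=37, F=21.
Attach a regular icosahedron (V=12, E=30, F=20) along a 3-gon: merge 3 vertices and 3 edges, delete both glued faces → V=27, E=64, F=39.
Check: V − E + F = 27 − 64 + 39 = 2.

39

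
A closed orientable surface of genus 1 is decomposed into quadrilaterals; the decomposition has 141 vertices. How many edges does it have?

282

χ = 2 − 2·1 = 0, and every face is a square so 4F = 2E.
V − E + F = 0 with E = 4F/2 gives 141 − (4/2 − 1)·F = 0, so F = 141 and E = 282.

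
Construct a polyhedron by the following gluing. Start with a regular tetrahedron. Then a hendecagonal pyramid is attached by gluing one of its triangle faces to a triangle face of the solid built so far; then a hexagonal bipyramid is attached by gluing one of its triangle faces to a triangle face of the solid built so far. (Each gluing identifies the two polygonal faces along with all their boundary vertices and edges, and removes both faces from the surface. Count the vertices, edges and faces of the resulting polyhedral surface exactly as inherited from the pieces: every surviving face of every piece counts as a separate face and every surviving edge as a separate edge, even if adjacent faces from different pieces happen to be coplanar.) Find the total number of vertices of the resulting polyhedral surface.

18

A regular tetrahedron: V=4, E=6, F=4.
Attach a hendecagonal pyramid (V=12, E=22, F=12) along a 3-gon: merge 3 vertices and 3 edges, delete both glued faces → V=13, E=25, F=14.
Attach a hexagonal bipyramid (V=8, E=18, F=12) along a 3-gon: merge 3 vertices and 3 edges, delete both glued faces → V=18, E=40, F=24.
Check: V − E + F = 18 − 40 + 24 = 2.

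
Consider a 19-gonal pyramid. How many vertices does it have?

20

A pyramid on an n-gon base has one n-gon and n triangles: V = 19 + 1 = 20, E = 2·19 = 38, F = 19 + 1 = 20.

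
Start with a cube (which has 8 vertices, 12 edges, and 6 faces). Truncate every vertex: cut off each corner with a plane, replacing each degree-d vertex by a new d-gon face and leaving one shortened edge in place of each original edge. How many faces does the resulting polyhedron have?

Truncation replaces each original edge-end by a new vertex, so V′ = 2E = 24.
Each original edge survives, and each old vertex of degree d contributes d new edges; summing degrees gives Σd = 2E, so E′ = E + 2E = 3E = 36.
Each original face survives and each original vertex becomes one new face: F′ = F + V = 14.

14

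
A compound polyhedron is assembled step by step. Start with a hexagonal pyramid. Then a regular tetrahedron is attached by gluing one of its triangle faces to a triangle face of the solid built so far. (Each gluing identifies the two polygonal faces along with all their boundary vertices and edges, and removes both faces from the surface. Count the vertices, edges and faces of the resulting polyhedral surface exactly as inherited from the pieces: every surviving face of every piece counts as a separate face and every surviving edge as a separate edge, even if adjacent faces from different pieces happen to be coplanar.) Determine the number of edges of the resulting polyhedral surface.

15

A hexagonal pyramid: V=7, E=12, F=7.
Attach a regular tetrahedron (V=4, E=6, F=4) along a 3-gon: merge 3 vertices and 3 edges, delete both glued faces → V=8, E=15, F=9.
Check: V − E + F = 8 − 15 + 9 = 2.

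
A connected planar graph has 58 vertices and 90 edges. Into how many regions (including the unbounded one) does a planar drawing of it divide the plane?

34

Euler's formula for a connected plane graph: V − E + F = 2, so F = 2 − 58 + 90 = 34.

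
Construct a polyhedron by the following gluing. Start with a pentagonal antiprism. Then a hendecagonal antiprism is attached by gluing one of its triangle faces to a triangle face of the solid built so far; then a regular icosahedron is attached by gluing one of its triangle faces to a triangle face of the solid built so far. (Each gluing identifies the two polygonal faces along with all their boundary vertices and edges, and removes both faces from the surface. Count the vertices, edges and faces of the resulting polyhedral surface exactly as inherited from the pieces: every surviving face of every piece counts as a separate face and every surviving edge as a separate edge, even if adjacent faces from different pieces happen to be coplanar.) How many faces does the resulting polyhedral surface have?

A pentagonal antiprism: V=10, E=20, F=12.
Attach a hendecagonal antiprism (V=22, E=44, F=24) along a 3-gon: merge 3 vertices and 3 edges, delete both glued faces → V=29, E=61, F=34.
Attach a regular icosahedron (V=12, E=30, F=20) along a 3-gon: merge 3 vertices and 3 edges, delete both glued faces → V=38, E=88, F=52.
Check: V − E + F = 38 − 88 + 52 = 2.

52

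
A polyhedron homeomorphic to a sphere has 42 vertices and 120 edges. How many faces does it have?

Here V − E + F = 2.
F = 2 − V + E = 2 − 42 + 120 = 80.

80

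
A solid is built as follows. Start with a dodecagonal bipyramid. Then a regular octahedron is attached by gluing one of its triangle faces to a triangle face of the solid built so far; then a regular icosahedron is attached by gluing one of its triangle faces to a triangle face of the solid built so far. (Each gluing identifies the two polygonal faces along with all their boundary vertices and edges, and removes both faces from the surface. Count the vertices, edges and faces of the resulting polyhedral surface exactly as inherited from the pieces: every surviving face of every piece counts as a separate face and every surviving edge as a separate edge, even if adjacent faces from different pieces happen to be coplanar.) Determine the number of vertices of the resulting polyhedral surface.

26

A dodecagonal bipyramid: V=14, E=36, F=24.
Attach a regular octahedron (V=6, E=12, F=8) along a 3-gon: merge 3 vertices and 3 edges, delete both glued faces → V=17, E=45, F=30.
Attach a regular icosahedron (V=12, E=30, F=20) along a 3-gon: merge 3 vertices and 3 edges, delete both glued faces → V=26, E=72, F=48.
Check: V − E + F = 26 − 72 + 48 = 2.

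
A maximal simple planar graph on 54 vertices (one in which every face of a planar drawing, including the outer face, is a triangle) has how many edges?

In a plane triangulation 3F = 2E and V − E + F = 2, so E = 3V − 6 = 3·54 − 6 = 156.

156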